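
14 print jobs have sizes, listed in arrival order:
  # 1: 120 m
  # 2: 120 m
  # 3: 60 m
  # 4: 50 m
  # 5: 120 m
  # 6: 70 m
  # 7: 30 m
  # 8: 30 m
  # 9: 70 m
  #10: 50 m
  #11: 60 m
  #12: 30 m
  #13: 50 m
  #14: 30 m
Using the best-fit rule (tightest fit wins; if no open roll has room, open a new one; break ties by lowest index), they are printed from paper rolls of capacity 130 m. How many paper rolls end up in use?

8

  120 → roll 1 (new)  [load 120/130]
  120 → roll 2 (new)  [load 120/130]
  60 → roll 3 (new)  [load 60/130]
  50 → roll 3  [load 110/130]
  120 → roll 4 (new)  [load 120/130]
  70 → roll 5 (new)  [load 70/130]
  30 → roll 5  [load 100/130]
  30 → roll 5  [load 130/130]
  70 → roll 6 (new)  [load 70/130]
  50 → roll 6  [load 120/130]
  60 → roll 7 (new)  [load 60/130]
  30 → roll 7  [load 90/130]
  50 → roll 8 (new)  [load 50/130]
  30 → roll 7  [load 120/130]
8 paper rolls opened.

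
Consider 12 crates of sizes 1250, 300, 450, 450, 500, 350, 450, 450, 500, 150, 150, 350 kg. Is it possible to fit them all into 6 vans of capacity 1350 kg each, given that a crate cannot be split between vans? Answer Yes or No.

Yes

A valid assignment using 5 vans:
  van 1: 1250 = 1250
  van 2: 500 + 500 + 350 = 1350
  van 3: 450 + 450 + 450 = 1350
  van 4: 450 + 350 + 300 + 150 = 1250
  van 5: 150 = 150
That uses only 5 ≤ 6, so 6 vans are enough.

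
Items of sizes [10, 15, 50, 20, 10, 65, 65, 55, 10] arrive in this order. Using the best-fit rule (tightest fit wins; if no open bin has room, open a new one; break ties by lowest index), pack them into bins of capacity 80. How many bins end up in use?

5

  10 → bin 1 (new)  [load 10/80]
  15 → bin 1  [load 25/80]
  50 → bin 1  [load 75/80]
  20 → bin 2 (new)  [load 20/80]
  10 → bin 2  [load 30/80]
  65 → bin 3 (new)  [load 65/80]
  65 → bin 4 (new)  [load 65/80]
  55 → bin 5 (new)  [load 55/80]
  10 → bin 3  [load 75/80]
5 bins opened.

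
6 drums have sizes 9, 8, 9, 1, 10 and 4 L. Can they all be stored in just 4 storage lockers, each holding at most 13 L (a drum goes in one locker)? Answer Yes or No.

A valid assignment using 4 storage lockers:
  locker 1: 10 + 1 = 11
  locker 2: 9 + 4 = 13
  locker 3: 9 = 9
  locker 4: 8 = 8
Every load is within 13 L, so 4 storage lockers suffice.

Yes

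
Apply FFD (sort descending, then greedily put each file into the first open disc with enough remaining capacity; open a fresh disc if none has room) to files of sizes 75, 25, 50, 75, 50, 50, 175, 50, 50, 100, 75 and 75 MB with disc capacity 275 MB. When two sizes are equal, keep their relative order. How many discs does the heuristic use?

Sorted descending: 175, 100, 75, 75, 75, 75, 50, 50, 50, 50, 50, 25.
  175 → disc 1 (new)  [load 175/275]
  100 → disc 1  [load 275/275]
  75 → disc 2 (new)  [load 75/275]
  75 → disc 2  [load 150/275]
  75 → disc 2  [load 225/275]
  75 → disc 3 (new)  [load 75/275]
  50 → disc 2  [load 275/275]
  50 → disc 3  [load 125/275]
  50 → disc 3  [load 175/275]
  50 → disc 3  [load 225/275]
  50 → disc 3  [load 275/275]
  25 → disc 4 (new)  [load 25/275]
4 discs opened.

4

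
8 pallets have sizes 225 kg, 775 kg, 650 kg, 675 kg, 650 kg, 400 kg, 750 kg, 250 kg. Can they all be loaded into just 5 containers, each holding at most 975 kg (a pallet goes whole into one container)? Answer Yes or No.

No

Total = 4375 kg; ⌈4375/975⌉ = 5.
The bound of 5 does not rule out 5, but exhaustive search shows no assignment into 5 containers of capacity 975 kg exists — the minimum is 6.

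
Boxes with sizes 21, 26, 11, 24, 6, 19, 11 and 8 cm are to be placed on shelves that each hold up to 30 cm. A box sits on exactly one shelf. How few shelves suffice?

5

Total = 26 + 24 + 21 + 19 + 11 + 11 + 8 + 6 = 126 cm.
Lower bound: ⌈126/30⌉ = 5 shelves.
A packing using 5 shelves:
  shelf 1: 26 = 26
  shelf 2: 24 + 6 = 30
  shelf 3: 21 + 8 = 29
  shelf 4: 19 + 11 = 30
  shelf 5: 11 = 11
This matches the lower bound, so 5 is optimal.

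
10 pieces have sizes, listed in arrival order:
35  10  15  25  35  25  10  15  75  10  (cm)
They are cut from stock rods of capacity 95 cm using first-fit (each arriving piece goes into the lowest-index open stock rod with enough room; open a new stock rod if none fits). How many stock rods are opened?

  35 → stock rod 1 (new)  [load 35/95]
  10 → stock rod 1  [load 45/95]
  15 → stock rod 1  [load 60/95]
  25 → stock rod 1  [load 85/95]
  35 → stock rod 2 (new)  [load 35/95]
  25 → stock rod 2  [load 60/95]
  10 → stock rod 1  [load 95/95]
  15 → stock rod 2  [load 75/95]
  75 → stock rod 3 (new)  [load 75/95]
  10 → stock rod 2  [load 85/95]
3 stock rods opened.

3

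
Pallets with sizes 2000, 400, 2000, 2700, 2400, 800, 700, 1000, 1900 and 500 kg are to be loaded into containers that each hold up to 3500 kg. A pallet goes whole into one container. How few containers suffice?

5

Total = 2700 + 2400 + 2000 + 2000 + 1900 + 1000 + 800 + 700 + 500 + 400 = 14400 kg.
Lower bound: ⌈14400/3500⌉ = 5 containers.
A packing using 5 containers:
  container 1: 2700 + 800 = 3500
  container 2: 2400 + 1000 = 3400
  container 3: 2000 + 700 + 500 = 3200
  container 4: 2000 + 400 = 2400
  container 5: 1900 = 1900
This matches the lower bound, so 5 is optimal.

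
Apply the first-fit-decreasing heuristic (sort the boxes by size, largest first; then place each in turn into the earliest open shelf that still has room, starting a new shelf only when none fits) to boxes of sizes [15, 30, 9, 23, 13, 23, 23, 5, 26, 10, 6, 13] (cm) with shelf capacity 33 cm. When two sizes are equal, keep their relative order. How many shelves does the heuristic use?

Sorted descending: 30, 26, 23, 23, 23, 15, 13, 13, 10, 9, 6, 5.
  30 → shelf 1 (new)  [load 30/33]
  26 → shelf 2 (new)  [load 26/33]
  23 → shelf 3 (new)  [load 23/33]
  23 → shelf 4 (new)  [load 23/33]
  23 → shelf 5 (new)  [load 23/33]
  15 → shelf 6 (new)  [load 15/33]
  13 → shelf 6  [load 28/33]
  13 → shelf 7 (new)  [load 13/33]
  10 → shelf 3  [load 33/33]
  9 → shelf 4  [load 32/33]
  6 → shelf 2  [load 32/33]
  5 → shelf 5  [load 28/33]
7 shelves opened.

7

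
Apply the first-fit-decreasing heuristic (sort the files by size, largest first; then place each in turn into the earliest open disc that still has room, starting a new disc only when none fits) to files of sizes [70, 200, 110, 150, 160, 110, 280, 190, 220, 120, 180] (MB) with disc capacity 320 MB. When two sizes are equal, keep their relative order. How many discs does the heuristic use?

Sorted descending: 280, 220, 200, 190, 180, 160, 150, 120, 110, 110, 70.
  280 → disc 1 (new)  [load 280/320]
  220 → disc 2 (new)  [load 220/320]
  200 → disc 3 (new)  [load 200/320]
  190 → disc 4 (new)  [load 190/320]
  180 → disc 5 (new)  [load 180/320]
  160 → disc 6 (new)  [load 160/320]
  150 → disc 6  [load 310/320]
  120 → disc 3  [load 320/320]
  110 → disc 4  [load 300/320]
  110 → disc 5  [load 290/320]
  70 → disc 2  [load 290/320]
6 discs opened.

6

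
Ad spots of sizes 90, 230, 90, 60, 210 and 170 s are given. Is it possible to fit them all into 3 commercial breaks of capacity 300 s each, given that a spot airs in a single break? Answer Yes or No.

Yes

A valid assignment using 3 commercial breaks:
  break 1: 230 + 60 = 290
  break 2: 210 + 90 = 300
  break 3: 170 + 90 = 260
Every load is within 300 s, so 3 commercial breaks suffice.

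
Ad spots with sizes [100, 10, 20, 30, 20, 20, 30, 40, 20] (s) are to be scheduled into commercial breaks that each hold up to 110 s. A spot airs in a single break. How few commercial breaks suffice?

Total = 100 + 40 + 30 + 30 + 20 + 20 + 20 + 20 + 10 = 290 s.
Lower bound: ⌈290/110⌉ = 3 commercial breaks.
A packing using 3 commercial breaks:
  break 1: 100 + 10 = 110
  break 2: 40 + 30 + 30 = 100
  break 3: 20 + 20 + 20 + 20 = 80
This matches the lower bound, so 3 is optimal.

3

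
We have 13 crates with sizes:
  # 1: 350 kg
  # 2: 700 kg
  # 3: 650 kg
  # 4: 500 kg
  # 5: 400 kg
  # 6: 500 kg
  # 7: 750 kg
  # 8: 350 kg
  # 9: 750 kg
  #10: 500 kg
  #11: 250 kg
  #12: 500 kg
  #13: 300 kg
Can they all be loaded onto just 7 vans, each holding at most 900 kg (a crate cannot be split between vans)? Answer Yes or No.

Total = 6500 kg; ⌈6500/900⌉ = 8.
At least 8 vans are required, but only 7 are allowed.

No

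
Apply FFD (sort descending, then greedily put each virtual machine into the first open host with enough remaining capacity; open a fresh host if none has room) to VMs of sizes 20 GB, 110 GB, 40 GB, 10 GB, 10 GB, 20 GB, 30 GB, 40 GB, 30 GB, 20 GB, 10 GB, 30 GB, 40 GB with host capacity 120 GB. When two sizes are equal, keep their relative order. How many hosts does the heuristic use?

4

Sorted descending: 110, 40, 40, 40, 30, 30, 30, 20, 20, 20, 10, 10, 10.
  110 → host 1 (new)  [load 110/120]
  40 → host 2 (new)  [load 40/120]
  40 → host 2  [load 80/120]
  40 → host 2  [load 120/120]
  30 → host 3 (new)  [load 30/120]
  30 → host 3  [load 60/120]
  30 → host 3  [load 90/120]
  20 → host 3  [load 110/120]
  20 → host 4 (new)  [load 20/120]
  20 → host 4  [load 40/120]
  10 → host 1  [load 120/120]
  10 → host 3  [load 120/120]
  10 → host 4  [load 50/120]
4 hosts opened.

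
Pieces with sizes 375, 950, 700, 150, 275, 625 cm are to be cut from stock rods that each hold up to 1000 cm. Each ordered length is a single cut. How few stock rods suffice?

4

Total = 950 + 700 + 625 + 375 + 275 + 150 = 3075 cm.
Lower bound: ⌈3075/1000⌉ = 4 stock rods.
A packing using 4 stock rods:
  stock rod 1: 950 = 950
  stock rod 2: 700 + 275 = 975
  stock rod 3: 625 + 375 = 1000
  stock rod 4: 150 = 150
This matches the lower bound, so 4 is optimal.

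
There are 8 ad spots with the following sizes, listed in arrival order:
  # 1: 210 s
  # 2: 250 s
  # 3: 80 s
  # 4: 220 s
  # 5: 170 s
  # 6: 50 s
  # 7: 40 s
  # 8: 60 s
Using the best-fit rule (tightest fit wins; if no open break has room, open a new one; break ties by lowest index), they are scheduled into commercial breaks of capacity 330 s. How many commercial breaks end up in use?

  210 → break 1 (new)  [load 210/330]
  250 → break 2 (new)  [load 250/330]
  80 → break 2  [load 330/330]
  220 → break 3 (new)  [load 220/330]
  170 → break 4 (new)  [load 170/330]
  50 → break 3  [load 270/330]
  40 → break 3  [load 310/330]
  60 → break 1  [load 270/330]
4 commercial breaks opened.

4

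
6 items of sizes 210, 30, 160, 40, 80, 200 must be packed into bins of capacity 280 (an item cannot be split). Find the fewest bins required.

3

Total = 210 + 200 + 160 + 80 + 40 + 30 = 720.
Lower bound: ⌈720/280⌉ = 3 bins.
A packing using 3 bins:
  bin 1: 210 + 40 + 30 = 280
  bin 2: 200 + 80 = 280
  bin 3: 160 = 160
This matches the lower bound, so 3 is optimal.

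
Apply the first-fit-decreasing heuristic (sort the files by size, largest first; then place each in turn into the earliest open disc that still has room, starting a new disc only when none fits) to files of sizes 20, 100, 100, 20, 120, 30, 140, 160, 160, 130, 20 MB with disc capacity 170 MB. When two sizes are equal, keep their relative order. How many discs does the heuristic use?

7

Sorted descending: 160, 160, 140, 130, 120, 100, 100, 30, 20, 20, 20.
  160 → disc 1 (new)  [load 160/170]
  160 → disc 2 (new)  [load 160/170]
  140 → disc 3 (new)  [load 140/170]
  130 → disc 4 (new)  [load 130/170]
  120 → disc 5 (new)  [load 120/170]
  100 → disc 6 (new)  [load 100/170]
  100 → disc 7 (new)  [load 100/170]
  30 → disc 3  [load 170/170]
  20 → disc 4  [load 150/170]
  20 → disc 4  [load 170/170]
  20 → disc 5  [load 140/170]
7 discs opened.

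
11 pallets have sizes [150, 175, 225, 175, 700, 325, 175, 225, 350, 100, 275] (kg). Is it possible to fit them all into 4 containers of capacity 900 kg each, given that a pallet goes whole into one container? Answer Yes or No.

Yes

A valid assignment using 4 containers:
  container 1: 700 + 175 = 875
  container 2: 350 + 325 + 225 = 900
  container 3: 275 + 225 + 175 + 175 = 850
  container 4: 150 + 100 = 250
Every load is within 900 kg, so 4 containers suffice.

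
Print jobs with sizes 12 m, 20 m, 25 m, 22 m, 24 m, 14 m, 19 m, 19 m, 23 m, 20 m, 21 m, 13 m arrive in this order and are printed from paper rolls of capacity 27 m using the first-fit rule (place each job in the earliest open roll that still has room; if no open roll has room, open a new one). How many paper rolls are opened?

11

  12 → roll 1 (new)  [load 12/27]
  20 → roll 2 (new)  [load 20/27]
  25 → roll 3 (new)  [load 25/27]
  22 → roll 4 (new)  [load 22/27]
  24 → roll 5 (new)  [load 24/27]
  14 → roll 1  [load 26/27]
  19 → roll 6 (new)  [load 19/27]
  19 → roll 7 (new)  [load 19/27]
  23 → roll 8 (new)  [load 23/27]
  20 → roll 9 (new)  [load 20/27]
  21 → roll 10 (new)  [load 21/27]
  13 → roll 11 (new)  [load 13/27]
11 paper rolls opened.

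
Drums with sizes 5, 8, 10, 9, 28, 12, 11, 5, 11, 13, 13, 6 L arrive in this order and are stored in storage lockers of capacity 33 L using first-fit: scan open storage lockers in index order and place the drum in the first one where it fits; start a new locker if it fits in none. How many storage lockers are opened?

5

  5 → locker 1 (new)  [load 5/33]
  8 → locker 1  [load 13/33]
  10 → locker 1  [load 23/33]
  9 → locker 1  [load 32/33]
  28 → locker 2 (new)  [load 28/33]
  12 → locker 3 (new)  [load 12/33]
  11 → locker 3  [load 23/33]
  5 → locker 2  [load 33/33]
  11 → locker 4 (new)  [load 11/33]
  13 → locker 4  [load 24/33]
  13 → locker 5 (new)  [load 13/33]
  6 → locker 3  [load 29/33]
5 storage lockers opened.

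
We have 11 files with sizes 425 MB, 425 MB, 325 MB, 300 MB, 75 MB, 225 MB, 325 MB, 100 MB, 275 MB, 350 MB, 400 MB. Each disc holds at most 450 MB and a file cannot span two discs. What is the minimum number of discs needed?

Total = 425 + 425 + 400 + 350 + 325 + 325 + 300 + 275 + 225 + 100 + 75 = 3225 MB.
Lower bound: ⌈3225/450⌉ = 8 discs.
A packing using 9 discs:
  disc 1: 425 = 425
  disc 2: 425 = 425
  disc 3: 400 = 400
  disc 4: 350 + 100 = 450
  disc 5: 325 + 75 = 400
  disc 6: 325 = 325
  disc 7: 300 = 300
  disc 8: 275 = 275
  disc 9: 225 = 225
No arrangement into 8 discs stays within capacity, so 9 is optimal.

9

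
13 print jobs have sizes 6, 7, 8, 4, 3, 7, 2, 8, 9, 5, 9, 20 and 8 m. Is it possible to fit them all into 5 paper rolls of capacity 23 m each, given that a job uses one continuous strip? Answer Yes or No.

A valid assignment using 5 paper rolls:
  roll 1: 20 + 3 = 23
  roll 2: 9 + 9 + 5 = 23
  roll 3: 8 + 8 + 7 = 23
  roll 4: 8 + 7 + 6 + 2 = 23
  roll 5: 4 = 4
Every load is within 23 m, so 5 paper rolls suffice.

Yes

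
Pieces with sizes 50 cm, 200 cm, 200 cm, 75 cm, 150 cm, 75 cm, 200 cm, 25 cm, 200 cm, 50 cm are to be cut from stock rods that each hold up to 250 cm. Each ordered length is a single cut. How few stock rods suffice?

6

Total = 200 + 200 + 200 + 200 + 150 + 75 + 75 + 50 + 50 + 25 = 1225 cm.
Lower bound: ⌈1225/250⌉ = 5 stock rods.
A packing using 6 stock rods:
  stock rod 1: 200 + 50 = 250
  stock rod 2: 200 + 50 = 250
  stock rod 3: 200 + 25 = 225
  stock rod 4: 200 = 200
  stock rod 5: 150 + 75 = 225
  stock rod 6: 75 = 75
No arrangement into 5 stock rods stays within capacity, so 6 is optimal.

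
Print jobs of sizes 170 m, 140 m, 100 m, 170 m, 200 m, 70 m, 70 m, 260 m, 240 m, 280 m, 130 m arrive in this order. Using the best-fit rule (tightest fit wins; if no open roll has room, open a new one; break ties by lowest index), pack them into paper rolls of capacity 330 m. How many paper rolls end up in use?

  170 → roll 1 (new)  [load 170/330]
  140 → roll 1  [load 310/330]
  100 → roll 2 (new)  [load 100/330]
  170 → roll 2  [load 270/330]
  200 → roll 3 (new)  [load 200/330]
  70 → roll 3  [load 270/330]
  70 → roll 4 (new)  [load 70/330]
  260 → roll 4  [load 330/330]
  240 → roll 5 (new)  [load 240/330]
  280 → roll 6 (new)  [load 280/330]
  130 → roll 7 (new)  [load 130/330]
7 paper rolls opened.

7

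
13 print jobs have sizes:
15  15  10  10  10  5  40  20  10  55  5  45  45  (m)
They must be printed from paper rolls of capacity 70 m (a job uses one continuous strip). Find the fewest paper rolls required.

Total = 55 + 45 + 45 + 40 + 20 + 15 + 15 + 10 + 10 + 10 + 10 + 5 + 5 = 285 m.
Lower bound: ⌈285/70⌉ = 5 paper rolls.
A packing using 5 paper rolls:
  roll 1: 55 + 15 = 70
  roll 2: 45 + 20 + 5 = 70
  roll 3: 45 + 15 + 10 = 70
  roll 4: 40 + 10 + 10 + 10 = 70
  roll 5: 5 = 5
This matches the lower bound, so 5 is optimal.

5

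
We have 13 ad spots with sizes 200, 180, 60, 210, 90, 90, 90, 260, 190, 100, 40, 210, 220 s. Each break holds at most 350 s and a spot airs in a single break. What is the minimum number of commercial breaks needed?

7

Total = 260 + 220 + 210 + 210 + 200 + 190 + 180 + 100 + 90 + 90 + 90 + 60 + 40 = 1940 s.
Lower bound: ⌈1940/350⌉ = 6 commercial breaks.
Also, 7 ad spots each exceed 175 s, and no two of those can share a break, so at least 7 commercial breaks are needed.
A packing using 7 commercial breaks:
  break 1: 260 + 90 = 350
  break 2: 220 + 100 = 320
  break 3: 210 + 90 + 40 = 340
  break 4: 210 + 90 = 300
  break 5: 200 + 60 = 260
  break 6: 190 = 190
  break 7: 180 = 180
This matches the lower bound, so 7 is optimal.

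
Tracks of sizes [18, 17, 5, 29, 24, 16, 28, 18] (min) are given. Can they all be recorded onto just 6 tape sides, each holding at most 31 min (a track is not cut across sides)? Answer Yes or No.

Total = 155 min; ⌈155/31⌉ = 5.
7 tracks each exceed half the capacity and cannot share a side, forcing at least 7 tape sides.
At least 7 tape sides are required, but only 6 are allowed.

No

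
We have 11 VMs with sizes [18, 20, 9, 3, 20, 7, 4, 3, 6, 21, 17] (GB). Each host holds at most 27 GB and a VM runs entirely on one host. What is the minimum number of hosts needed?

5

Total = 21 + 20 + 20 + 18 + 17 + 9 + 7 + 6 + 4 + 3 + 3 = 128 GB.
Lower bound: ⌈128/27⌉ = 5 hosts.
A packing using 5 hosts:
  host 1: 21 + 6 = 27
  host 2: 20 + 7 = 27
  host 3: 20 + 4 + 3 = 27
  host 4: 18 + 9 = 27
  host 5: 17 + 3 = 20
This matches the lower bound, so 5 is optimal.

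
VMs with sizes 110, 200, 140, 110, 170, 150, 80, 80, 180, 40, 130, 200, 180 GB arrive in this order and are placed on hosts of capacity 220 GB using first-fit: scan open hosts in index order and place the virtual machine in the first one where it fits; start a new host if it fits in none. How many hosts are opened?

9

  110 → host 1 (new)  [load 110/220]
  200 → host 2 (new)  [load 200/220]
  140 → host 3 (new)  [load 140/220]
  110 → host 1  [load 220/220]
  170 → host 4 (new)  [load 170/220]
  150 → host 5 (new)  [load 150/220]
  80 → host 3  [load 220/220]
  80 → host 6 (new)  [load 80/220]
  180 → host 7 (new)  [load 180/220]
  40 → host 4  [load 210/220]
  130 → host 6  [load 210/220]
  200 → host 8 (new)  [load 200/220]
  180 → host 9 (new)  [load 180/220]
9 hosts opened.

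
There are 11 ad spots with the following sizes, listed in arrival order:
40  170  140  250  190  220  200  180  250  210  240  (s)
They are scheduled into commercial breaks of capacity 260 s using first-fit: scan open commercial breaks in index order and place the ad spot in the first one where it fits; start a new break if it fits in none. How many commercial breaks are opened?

  40 → break 1 (new)  [load 40/260]
  170 → break 1  [load 210/260]
  140 → break 2 (new)  [load 140/260]
  250 → break 3 (new)  [load 250/260]
  190 → break 4 (new)  [load 190/260]
  220 → break 5 (new)  [load 220/260]
  200 → break 6 (new)  [load 200/260]
  180 → break 7 (new)  [load 180/260]
  250 → break 8 (new)  [load 250/260]
  210 → break 9 (new)  [load 210/260]
  240 → break 10 (new)  [load 240/260]
10 commercial breaks opened.

10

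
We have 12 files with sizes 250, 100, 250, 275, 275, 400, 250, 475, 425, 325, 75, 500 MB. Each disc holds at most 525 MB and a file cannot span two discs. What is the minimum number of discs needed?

8

Total = 500 + 475 + 425 + 400 + 325 + 275 + 275 + 250 + 250 + 250 + 100 + 75 = 3600 MB.
Lower bound: ⌈3600/525⌉ = 7 discs.
A packing using 8 discs:
  disc 1: 500 = 500
  disc 2: 475 = 475
  disc 3: 425 + 100 = 525
  disc 4: 400 + 75 = 475
  disc 5: 325 = 325
  disc 6: 275 + 250 = 525
  disc 7: 275 + 250 = 525
  disc 8: 250 = 250
No arrangement into 7 discs stays within capacity, so 8 is optimal.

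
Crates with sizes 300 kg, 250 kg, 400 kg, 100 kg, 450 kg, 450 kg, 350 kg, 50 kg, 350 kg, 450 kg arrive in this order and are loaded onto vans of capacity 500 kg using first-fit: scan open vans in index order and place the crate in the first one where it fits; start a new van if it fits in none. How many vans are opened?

8

  300 → van 1 (new)  [load 300/500]
  250 → van 2 (new)  [load 250/500]
  400 → van 3 (new)  [load 400/500]
  100 → van 1  [load 400/500]
  450 → van 4 (new)  [load 450/500]
  450 → van 5 (new)  [load 450/500]
  350 → van 6 (new)  [load 350/500]
  50 → van 1  [load 450/500]
  350 → van 7 (new)  [load 350/500]
  450 → van 8 (new)  [load 450/500]
8 vans opened.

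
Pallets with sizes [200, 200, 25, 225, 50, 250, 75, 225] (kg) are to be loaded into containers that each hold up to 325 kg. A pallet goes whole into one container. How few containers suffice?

Total = 250 + 225 + 225 + 200 + 200 + 75 + 50 + 25 = 1250 kg.
Lower bound: ⌈1250/325⌉ = 4 containers.
Also, 5 pallets each exceed 325/2 kg, and no two of those can share a container, so at least 5 containers are needed.
A packing using 5 containers:
  container 1: 250 + 75 = 325
  container 2: 225 + 50 + 25 = 300
  container 3: 225 = 225
  container 4: 200 = 200
  container 5: 200 = 200
This matches the lower bound, so 5 is optimal.

5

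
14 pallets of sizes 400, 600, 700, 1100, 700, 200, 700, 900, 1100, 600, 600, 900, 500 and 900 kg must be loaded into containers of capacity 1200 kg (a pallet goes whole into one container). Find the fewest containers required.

Total = 1100 + 1100 + 900 + 900 + 900 + 700 + 700 + 700 + 600 + 600 + 600 + 500 + 400 + 200 = 9900 kg.
Lower bound: ⌈9900/1200⌉ = 9 containers.
A packing using 10 containers:
  container 1: 1100 = 1100
  container 2: 1100 = 1100
  container 3: 900 + 200 = 1100
  container 4: 900 = 900
  container 5: 900 = 900
  container 6: 700 + 500 = 1200
  container 7: 700 + 400 = 1100
  container 8: 700 = 700
  container 9: 600 + 600 = 1200
  container 10: 600 = 600
No arrangement into 9 containers stays within capacity, so 10 is optimal.

10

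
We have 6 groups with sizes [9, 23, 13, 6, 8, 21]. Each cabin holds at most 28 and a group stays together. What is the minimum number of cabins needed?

Total = 23 + 21 + 13 + 9 + 8 + 6 = 80.
Lower bound: ⌈80/28⌉ = 3 cabins.
A packing using 4 cabins:
  cabin 1: 23 = 23
  cabin 2: 21 + 6 = 27
  cabin 3: 13 + 9 = 22
  cabin 4: 8 = 8
No arrangement into 3 cabins stays within capacity, so 4 is optimal.

4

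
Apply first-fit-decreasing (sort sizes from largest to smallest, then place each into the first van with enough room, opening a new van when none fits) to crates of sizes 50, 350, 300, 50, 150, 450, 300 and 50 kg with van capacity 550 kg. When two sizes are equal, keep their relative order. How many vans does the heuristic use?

Sorted descending: 450, 350, 300, 300, 150, 50, 50, 50.
  450 → van 1 (new)  [load 450/550]
  350 → van 2 (new)  [load 350/550]
  300 → van 3 (new)  [load 300/550]
  300 → van 4 (new)  [load 300/550]
  150 → van 2  [load 500/550]
  50 → van 1  [load 500/550]
  50 → van 1  [load 550/550]
  50 → van 2  [load 550/550]
4 vans opened.

4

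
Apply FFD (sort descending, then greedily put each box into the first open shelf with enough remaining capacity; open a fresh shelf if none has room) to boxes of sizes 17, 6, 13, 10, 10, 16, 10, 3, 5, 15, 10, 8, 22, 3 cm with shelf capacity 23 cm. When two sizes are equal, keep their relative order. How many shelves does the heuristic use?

7

Sorted descending: 22, 17, 16, 15, 13, 10, 10, 10, 10, 8, 6, 5, 3, 3.
  22 → shelf 1 (new)  [load 22/23]
  17 → shelf 2 (new)  [load 17/23]
  16 → shelf 3 (new)  [load 16/23]
  15 → shelf 4 (new)  [load 15/23]
  13 → shelf 5 (new)  [load 13/23]
  10 → shelf 5  [load 23/23]
  10 → shelf 6 (new)  [load 10/23]
  10 → shelf 6  [load 20/23]
  10 → shelf 7 (new)  [load 10/23]
  8 → shelf 4  [load 23/23]
  6 → shelf 2  [load 23/23]
  5 → shelf 3  [load 21/23]
  3 → shelf 6  [load 23/23]
  3 → shelf 7  [load 13/23]
7 shelves opened.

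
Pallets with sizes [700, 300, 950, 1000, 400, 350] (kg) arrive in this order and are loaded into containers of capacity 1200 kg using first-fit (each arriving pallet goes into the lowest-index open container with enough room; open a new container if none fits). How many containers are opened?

  700 → container 1 (new)  [load 700/1200]
  300 → container 1  [load 1000/1200]
  950 → container 2 (new)  [load 950/1200]
  1000 → container 3 (new)  [load 1000/1200]
  400 → container 4 (new)  [load 400/1200]
  350 → container 4  [load 750/1200]
4 containers opened.

4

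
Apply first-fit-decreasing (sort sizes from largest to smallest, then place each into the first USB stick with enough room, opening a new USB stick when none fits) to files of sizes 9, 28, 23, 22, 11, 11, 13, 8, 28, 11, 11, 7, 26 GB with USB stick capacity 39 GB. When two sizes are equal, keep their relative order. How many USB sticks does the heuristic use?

6

Sorted descending: 28, 28, 26, 23, 22, 13, 11, 11, 11, 11, 9, 8, 7.
  28 → USB stick 1 (new)  [load 28/39]
  28 → USB stick 2 (new)  [load 28/39]
  26 → USB stick 3 (new)  [load 26/39]
  23 → USB stick 4 (new)  [load 23/39]
  22 → USB stick 5 (new)  [load 22/39]
  13 → USB stick 3  [load 39/39]
  11 → USB stick 1  [load 39/39]
  11 → USB stick 2  [load 39/39]
  11 → USB stick 4  [load 34/39]
  11 → USB stick 5  [load 33/39]
  9 → USB stick 6 (new)  [load 9/39]
  8 → USB stick 6  [load 17/39]
  7 → USB stick 6  [load 24/39]
6 USB sticks opened.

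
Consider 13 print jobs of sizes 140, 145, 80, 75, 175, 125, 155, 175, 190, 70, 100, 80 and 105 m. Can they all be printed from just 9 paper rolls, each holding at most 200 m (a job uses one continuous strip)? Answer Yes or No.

Total = 1615 m; ⌈1615/200⌉ = 9.
The bound of 9 does not rule out 9, but exhaustive search shows no assignment into 9 paper rolls of capacity 200 m exists — the minimum is 10.

No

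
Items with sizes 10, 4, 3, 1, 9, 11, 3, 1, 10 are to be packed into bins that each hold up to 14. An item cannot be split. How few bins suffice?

4

Total = 11 + 10 + 10 + 9 + 4 + 3 + 3 + 1 + 1 = 52.
Lower bound: ⌈52/14⌉ = 4 bins.
A packing using 4 bins:
  bin 1: 11 + 3 = 14
  bin 2: 10 + 4 = 14
  bin 3: 10 + 3 + 1 = 14
  bin 4: 9 + 1 = 10
This matches the lower bound, so 4 is optimal.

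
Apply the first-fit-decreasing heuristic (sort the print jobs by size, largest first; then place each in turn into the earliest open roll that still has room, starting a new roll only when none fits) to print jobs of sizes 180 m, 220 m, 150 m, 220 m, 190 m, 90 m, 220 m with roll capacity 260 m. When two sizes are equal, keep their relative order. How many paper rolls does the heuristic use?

6

Sorted descending: 220, 220, 220, 190, 180, 150, 90.
  220 → roll 1 (new)  [load 220/260]
  220 → roll 2 (new)  [load 220/260]
  220 → roll 3 (new)  [load 220/260]
  190 → roll 4 (new)  [load 190/260]
  180 → roll 5 (new)  [load 180/260]
  150 → roll 6 (new)  [load 150/260]
  90 → roll 6  [load 240/260]
6 paper rolls opened.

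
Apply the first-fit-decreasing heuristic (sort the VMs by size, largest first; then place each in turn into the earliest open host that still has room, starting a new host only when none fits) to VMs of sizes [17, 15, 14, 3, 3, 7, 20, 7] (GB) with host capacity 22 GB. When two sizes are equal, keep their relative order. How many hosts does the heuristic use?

Sorted descending: 20, 17, 15, 14, 7, 7, 3, 3.
  20 → host 1 (new)  [load 20/22]
  17 → host 2 (new)  [load 17/22]
  15 → host 3 (new)  [load 15/22]
  14 → host 4 (new)  [load 14/22]
  7 → host 3  [load 22/22]
  7 → host 4  [load 21/22]
  3 → host 2  [load 20/22]
  3 → host 5 (new)  [load 3/22]
5 hosts opened.

5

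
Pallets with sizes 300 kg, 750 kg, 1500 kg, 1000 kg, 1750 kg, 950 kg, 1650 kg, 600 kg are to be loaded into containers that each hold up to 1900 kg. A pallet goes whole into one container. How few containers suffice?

5

Total = 1750 + 1650 + 1500 + 1000 + 950 + 750 + 600 + 300 = 8500 kg.
Lower bound: ⌈8500/1900⌉ = 5 containers.
A packing using 5 containers:
  container 1: 1750 = 1750
  container 2: 1650 = 1650
  container 3: 1500 + 300 = 1800
  container 4: 1000 + 750 = 1750
  container 5: 950 + 600 = 1550
This matches the lower bound, so 5 is optimal.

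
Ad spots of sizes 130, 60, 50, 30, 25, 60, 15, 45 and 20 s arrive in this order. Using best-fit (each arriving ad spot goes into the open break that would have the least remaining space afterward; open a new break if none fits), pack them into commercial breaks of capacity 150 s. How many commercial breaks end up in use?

3

  130 → break 1 (new)  [load 130/150]
  60 → break 2 (new)  [load 60/150]
  50 → break 2  [load 110/150]
  30 → break 2  [load 140/150]
  25 → break 3 (new)  [load 25/150]
  60 → break 3  [load 85/150]
  15 → break 1  [load 145/150]
  45 → break 3  [load 130/150]
  20 → break 3  [load 150/150]
3 commercial breaks opened.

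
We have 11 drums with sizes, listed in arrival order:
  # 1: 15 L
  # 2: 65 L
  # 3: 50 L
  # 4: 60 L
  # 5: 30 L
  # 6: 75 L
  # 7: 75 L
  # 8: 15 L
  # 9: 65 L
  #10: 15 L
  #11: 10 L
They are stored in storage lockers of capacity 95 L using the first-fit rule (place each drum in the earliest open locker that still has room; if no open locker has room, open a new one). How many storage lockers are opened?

  15 → locker 1 (new)  [load 15/95]
  65 → locker 1  [load 80/95]
  50 → locker 2 (new)  [load 50/95]
  60 → locker 3 (new)  [load 60/95]
  30 → locker 2  [load 80/95]
  75 → locker 4 (new)  [load 75/95]
  75 → locker 5 (new)  [load 75/95]
  15 → locker 1  [load 95/95]
  65 → locker 6 (new)  [load 65/95]
  15 → locker 2  [load 95/95]
  10 → locker 3  [load 70/95]
6 storage lockers opened.

6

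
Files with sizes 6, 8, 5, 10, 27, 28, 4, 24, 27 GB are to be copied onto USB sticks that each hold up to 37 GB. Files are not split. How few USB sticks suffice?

4

Total = 28 + 27 + 27 + 24 + 10 + 8 + 6 + 5 + 4 = 139 GB.
Lower bound: ⌈139/37⌉ = 4 USB sticks.
A packing using 4 USB sticks:
  USB stick 1: 28 + 8 = 36
  USB stick 2: 27 + 10 = 37
  USB stick 3: 27 + 6 + 4 = 37
  USB stick 4: 24 + 5 = 29
This matches the lower bound, so 4 is optimal.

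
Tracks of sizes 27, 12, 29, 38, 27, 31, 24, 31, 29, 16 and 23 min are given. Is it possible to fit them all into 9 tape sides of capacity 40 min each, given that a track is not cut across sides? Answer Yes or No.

Yes

A valid assignment using 9 tape sides:
  side 1: 38 = 38
  side 2: 31 = 31
  side 3: 31 = 31
  side 4: 29 = 29
  side 5: 29 = 29
  side 6: 27 + 12 = 39
  side 7: 27 = 27
  side 8: 24 + 16 = 40
  side 9: 23 = 23
Every load is within 40 min, so 9 tape sides suffice.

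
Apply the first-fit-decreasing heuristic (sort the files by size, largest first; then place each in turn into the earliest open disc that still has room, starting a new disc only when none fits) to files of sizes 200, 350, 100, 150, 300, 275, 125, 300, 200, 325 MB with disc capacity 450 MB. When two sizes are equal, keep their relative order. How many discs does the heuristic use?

Sorted descending: 350, 325, 300, 300, 275, 200, 200, 150, 125, 100.
  350 → disc 1 (new)  [load 350/450]
  325 → disc 2 (new)  [load 325/450]
  300 → disc 3 (new)  [load 300/450]
  300 → disc 4 (new)  [load 300/450]
  275 → disc 5 (new)  [load 275/450]
  200 → disc 6 (new)  [load 200/450]
  200 → disc 6  [load 400/450]
  150 → disc 3  [load 450/450]
  125 → disc 2  [load 450/450]
  100 → disc 1  [load 450/450]
6 discs opened.

6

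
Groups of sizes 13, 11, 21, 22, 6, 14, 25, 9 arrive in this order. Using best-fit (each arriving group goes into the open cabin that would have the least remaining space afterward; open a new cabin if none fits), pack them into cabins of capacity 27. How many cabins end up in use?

  13 → cabin 1 (new)  [load 13/27]
  11 → cabin 1  [load 24/27]
  21 → cabin 2 (new)  [load 21/27]
  22 → cabin 3 (new)  [load 22/27]
  6 → cabin 2  [load 27/27]
  14 → cabin 4 (new)  [load 14/27]
  25 → cabin 5 (new)  [load 25/27]
  9 → cabin 4  [load 23/27]
5 cabins opened.

5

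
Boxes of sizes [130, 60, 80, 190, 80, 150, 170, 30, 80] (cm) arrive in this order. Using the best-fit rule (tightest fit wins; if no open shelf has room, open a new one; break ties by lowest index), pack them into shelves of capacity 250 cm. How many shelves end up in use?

  130 → shelf 1 (new)  [load 130/250]
  60 → shelf 1  [load 190/250]
  80 → shelf 2 (new)  [load 80/250]
  190 → shelf 3 (new)  [load 190/250]
  80 → shelf 2  [load 160/250]
  150 → shelf 4 (new)  [load 150/250]
  170 → shelf 5 (new)  [load 170/250]
  30 → shelf 1  [load 220/250]
  80 → shelf 5  [load 250/250]
5 shelves opened.

5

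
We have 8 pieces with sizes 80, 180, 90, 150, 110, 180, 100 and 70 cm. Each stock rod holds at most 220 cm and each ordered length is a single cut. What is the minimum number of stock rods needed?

Total = 180 + 180 + 150 + 110 + 100 + 90 + 80 + 70 = 960 cm.
Lower bound: ⌈960/220⌉ = 5 stock rods.
A packing using 5 stock rods:
  stock rod 1: 180 = 180
  stock rod 2: 180 = 180
  stock rod 3: 150 + 70 = 220
  stock rod 4: 110 + 100 = 210
  stock rod 5: 90 + 80 = 170
This matches the lower bound, so 5 is optimal.

5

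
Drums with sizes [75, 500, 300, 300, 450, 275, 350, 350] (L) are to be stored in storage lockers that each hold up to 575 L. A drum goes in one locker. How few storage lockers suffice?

6

Total = 500 + 450 + 350 + 350 + 300 + 300 + 275 + 75 = 2600 L.
Lower bound: ⌈2600/575⌉ = 5 storage lockers.
Also, 6 drums each exceed 575/2 L, and no two of those can share a locker, so at least 6 storage lockers are needed.
A packing using 6 storage lockers:
  locker 1: 500 + 75 = 575
  locker 2: 450 = 450
  locker 3: 350 = 350
  locker 4: 350 = 350
  locker 5: 300 + 275 = 575
  locker 6: 300 = 300
This matches the lower bound, so 6 is optimal.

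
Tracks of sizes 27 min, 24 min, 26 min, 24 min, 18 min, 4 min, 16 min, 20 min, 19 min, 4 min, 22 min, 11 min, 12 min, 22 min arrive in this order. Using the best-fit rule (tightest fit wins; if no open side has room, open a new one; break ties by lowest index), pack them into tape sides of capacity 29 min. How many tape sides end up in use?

  27 → side 1 (new)  [load 27/29]
  24 → side 2 (new)  [load 24/29]
  26 → side 3 (new)  [load 26/29]
  24 → side 4 (new)  [load 24/29]
  18 → side 5 (new)  [load 18/29]
  4 → side 2  [load 28/29]
  16 → side 6 (new)  [load 16/29]
  20 → side 7 (new)  [load 20/29]
  19 → side 8 (new)  [load 19/29]
  4 → side 4  [load 28/29]
  22 → side 9 (new)  [load 22/29]
  11 → side 5  [load 29/29]
  12 → side 6  [load 28/29]
  22 → side 10 (new)  [load 22/29]
10 tape sides opened.

10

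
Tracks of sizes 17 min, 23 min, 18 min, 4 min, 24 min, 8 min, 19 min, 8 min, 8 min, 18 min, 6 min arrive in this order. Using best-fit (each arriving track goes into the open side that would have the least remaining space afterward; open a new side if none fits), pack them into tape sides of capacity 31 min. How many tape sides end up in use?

6

  17 → side 1 (new)  [load 17/31]
  23 → side 2 (new)  [load 23/31]
  18 → side 3 (new)  [load 18/31]
  4 → side 2  [load 27/31]
  24 → side 4 (new)  [load 24/31]
  8 → side 3  [load 26/31]
  19 → side 5 (new)  [load 19/31]
  8 → side 5  [load 27/31]
  8 → side 1  [load 25/31]
  18 → side 6 (new)  [load 18/31]
  6 → side 1  [load 31/31]
6 tape sides opened.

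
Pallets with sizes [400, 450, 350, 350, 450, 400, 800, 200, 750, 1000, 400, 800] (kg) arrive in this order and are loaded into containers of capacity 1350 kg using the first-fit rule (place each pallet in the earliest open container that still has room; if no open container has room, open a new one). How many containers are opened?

  400 → container 1 (new)  [load 400/1350]
  450 → container 1  [load 850/1350]
  350 → container 1  [load 1200/1350]
  350 → container 2 (new)  [load 350/1350]
  450 → container 2  [load 800/1350]
  400 → container 2  [load 1200/1350]
  800 → container 3 (new)  [load 800/1350]
  200 → container 3  [load 1000/1350]
  750 → container 4 (new)  [load 750/1350]
  1000 → container 5 (new)  [load 1000/1350]
  400 → container 4  [load 1150/1350]
  800 → container 6 (new)  [load 800/1350]
6 containers opened.

6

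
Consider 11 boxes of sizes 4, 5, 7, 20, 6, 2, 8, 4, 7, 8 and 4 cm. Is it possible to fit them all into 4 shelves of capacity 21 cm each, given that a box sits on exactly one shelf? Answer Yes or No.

A valid assignment using 4 shelves:
  shelf 1: 20 = 20
  shelf 2: 8 + 8 + 5 = 21
  shelf 3: 7 + 7 + 6 = 20
  shelf 4: 4 + 4 + 4 + 2 = 14
Every load is within 21 cm, so 4 shelves suffice.

Yes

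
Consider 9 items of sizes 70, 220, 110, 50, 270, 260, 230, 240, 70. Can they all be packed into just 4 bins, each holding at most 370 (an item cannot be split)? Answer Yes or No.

Total = 1520; ⌈1520/370⌉ = 5.
At least 5 bins are required, but only 4 are allowed.

No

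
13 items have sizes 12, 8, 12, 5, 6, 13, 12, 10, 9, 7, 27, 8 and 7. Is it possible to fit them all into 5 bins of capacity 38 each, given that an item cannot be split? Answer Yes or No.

A valid assignment using 4 bins:
  bin 1: 27 + 10 = 37
  bin 2: 13 + 12 + 12 = 37
  bin 3: 12 + 9 + 8 + 8 = 37
  bin 4: 7 + 7 + 6 + 5 = 25
That uses only 4 ≤ 5, so 5 bins are enough.

Yes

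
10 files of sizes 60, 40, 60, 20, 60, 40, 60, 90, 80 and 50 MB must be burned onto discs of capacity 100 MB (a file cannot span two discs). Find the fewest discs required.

7

Total = 90 + 80 + 60 + 60 + 60 + 60 + 50 + 40 + 40 + 20 = 560 MB.
Lower bound: ⌈560/100⌉ = 6 discs.
A packing using 7 discs:
  disc 1: 90 = 90
  disc 2: 80 + 20 = 100
  disc 3: 60 + 40 = 100
  disc 4: 60 + 40 = 100
  disc 5: 60 = 60
  disc 6: 60 = 60
  disc 7: 50 = 50
No arrangement into 6 discs stays within capacity, so 7 is optimal.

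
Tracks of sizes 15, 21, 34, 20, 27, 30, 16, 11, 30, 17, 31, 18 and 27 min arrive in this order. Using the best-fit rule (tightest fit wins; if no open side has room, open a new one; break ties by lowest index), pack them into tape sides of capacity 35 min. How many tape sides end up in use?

10

  15 → side 1 (new)  [load 15/35]
  21 → side 2 (new)  [load 21/35]
  34 → side 3 (new)  [load 34/35]
  20 → side 1  [load 35/35]
  27 → side 4 (new)  [load 27/35]
  30 → side 5 (new)  [load 30/35]
  16 → side 6 (new)  [load 16/35]
  11 → side 2  [load 32/35]
  30 → side 7 (new)  [load 30/35]
  17 → side 6  [load 33/35]
  31 → side 8 (new)  [load 31/35]
  18 → side 9 (new)  [load 18/35]
  27 → side 10 (new)  [load 27/35]
10 tape sides opened.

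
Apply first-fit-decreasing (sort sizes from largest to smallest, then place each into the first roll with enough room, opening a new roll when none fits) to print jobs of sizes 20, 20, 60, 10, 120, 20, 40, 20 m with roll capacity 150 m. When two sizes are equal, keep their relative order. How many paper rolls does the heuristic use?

3

Sorted descending: 120, 60, 40, 20, 20, 20, 20, 10.
  120 → roll 1 (new)  [load 120/150]
  60 → roll 2 (new)  [load 60/150]
  40 → roll 2  [load 100/150]
  20 → roll 1  [load 140/150]
  20 → roll 2  [load 120/150]
  20 → roll 2  [load 140/150]
  20 → roll 3 (new)  [load 20/150]
  10 → roll 1  [load 150/150]
3 paper rolls opened.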